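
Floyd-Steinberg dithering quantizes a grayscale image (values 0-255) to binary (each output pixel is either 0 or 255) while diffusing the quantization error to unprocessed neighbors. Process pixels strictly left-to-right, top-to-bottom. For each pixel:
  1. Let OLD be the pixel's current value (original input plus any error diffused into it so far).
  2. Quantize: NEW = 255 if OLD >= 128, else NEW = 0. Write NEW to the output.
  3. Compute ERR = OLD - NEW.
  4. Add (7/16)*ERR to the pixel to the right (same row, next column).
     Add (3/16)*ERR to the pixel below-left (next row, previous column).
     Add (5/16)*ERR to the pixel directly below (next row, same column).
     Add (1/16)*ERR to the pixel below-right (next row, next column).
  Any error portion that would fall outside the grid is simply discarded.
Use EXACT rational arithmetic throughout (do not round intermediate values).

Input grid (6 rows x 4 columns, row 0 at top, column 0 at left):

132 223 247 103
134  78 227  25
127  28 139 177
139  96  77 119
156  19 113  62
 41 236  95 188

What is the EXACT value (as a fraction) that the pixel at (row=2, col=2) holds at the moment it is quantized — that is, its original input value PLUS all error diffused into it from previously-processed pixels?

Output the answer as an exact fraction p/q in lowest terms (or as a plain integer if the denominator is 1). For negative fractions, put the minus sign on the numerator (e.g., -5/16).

Answer: 332125715/2097152

Derivation:
(0,0): OLD=132 → NEW=255, ERR=-123
(0,1): OLD=2707/16 → NEW=255, ERR=-1373/16
(0,2): OLD=53621/256 → NEW=255, ERR=-11659/256
(0,3): OLD=340275/4096 → NEW=0, ERR=340275/4096
(1,0): OLD=20345/256 → NEW=0, ERR=20345/256
(1,1): OLD=142799/2048 → NEW=0, ERR=142799/2048
(1,2): OLD=16612475/65536 → NEW=255, ERR=-99205/65536
(1,3): OLD=49757261/1048576 → NEW=0, ERR=49757261/1048576
(2,0): OLD=5403733/32768 → NEW=255, ERR=-2952107/32768
(2,1): OLD=15789175/1048576 → NEW=0, ERR=15789175/1048576
(2,2): OLD=332125715/2097152 → NEW=255, ERR=-202648045/2097152
Target (2,2): original=139, with diffused error = 332125715/2097152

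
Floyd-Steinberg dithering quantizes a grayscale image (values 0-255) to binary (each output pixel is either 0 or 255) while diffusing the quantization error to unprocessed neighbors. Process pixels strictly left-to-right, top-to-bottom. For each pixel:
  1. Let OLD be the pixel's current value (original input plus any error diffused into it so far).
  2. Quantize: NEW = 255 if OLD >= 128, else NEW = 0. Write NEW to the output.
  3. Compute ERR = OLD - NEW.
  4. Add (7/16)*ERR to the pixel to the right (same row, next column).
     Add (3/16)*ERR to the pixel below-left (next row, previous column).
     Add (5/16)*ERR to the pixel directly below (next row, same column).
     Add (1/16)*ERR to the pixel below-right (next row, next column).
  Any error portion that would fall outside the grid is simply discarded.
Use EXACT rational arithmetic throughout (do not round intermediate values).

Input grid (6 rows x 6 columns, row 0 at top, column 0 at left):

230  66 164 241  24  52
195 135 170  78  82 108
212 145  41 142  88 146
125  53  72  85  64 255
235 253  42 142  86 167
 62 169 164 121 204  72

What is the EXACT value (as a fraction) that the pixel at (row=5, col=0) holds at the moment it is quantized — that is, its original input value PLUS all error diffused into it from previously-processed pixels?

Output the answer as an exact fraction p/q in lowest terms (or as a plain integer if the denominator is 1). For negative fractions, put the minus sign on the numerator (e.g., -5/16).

Answer: 41766651833071/549755813888

Derivation:
(0,0): OLD=230 → NEW=255, ERR=-25
(0,1): OLD=881/16 → NEW=0, ERR=881/16
(0,2): OLD=48151/256 → NEW=255, ERR=-17129/256
(0,3): OLD=867233/4096 → NEW=255, ERR=-177247/4096
(0,4): OLD=332135/65536 → NEW=0, ERR=332135/65536
(0,5): OLD=56850897/1048576 → NEW=0, ERR=56850897/1048576
(1,0): OLD=50563/256 → NEW=255, ERR=-14717/256
(1,1): OLD=231317/2048 → NEW=0, ERR=231317/2048
(1,2): OLD=12703033/65536 → NEW=255, ERR=-4008647/65536
(1,3): OLD=9040005/262144 → NEW=0, ERR=9040005/262144
(1,4): OLD=1780600111/16777216 → NEW=0, ERR=1780600111/16777216
(1,5): OLD=46088328345/268435456 → NEW=255, ERR=-22362712935/268435456
(2,0): OLD=7052087/32768 → NEW=255, ERR=-1303753/32768
(2,1): OLD=155008205/1048576 → NEW=255, ERR=-112378675/1048576
(2,2): OLD=-192562265/16777216 → NEW=0, ERR=-192562265/16777216
(2,3): OLD=21989143599/134217728 → NEW=255, ERR=-12236377041/134217728
(2,4): OLD=291264678669/4294967296 → NEW=0, ERR=291264678669/4294967296
(2,5): OLD=10738712947755/68719476736 → NEW=255, ERR=-6784753619925/68719476736
(3,0): OLD=1551415495/16777216 → NEW=0, ERR=1551415495/16777216
(3,1): OLD=7425742651/134217728 → NEW=0, ERR=7425742651/134217728
(3,2): OLD=73901464545/1073741824 → NEW=0, ERR=73901464545/1073741824
(3,3): OLD=6777074299427/68719476736 → NEW=0, ERR=6777074299427/68719476736
(3,4): OLD=57245076331203/549755813888 → NEW=0, ERR=57245076331203/549755813888
(3,5): OLD=2409610989054093/8796093022208 → NEW=255, ERR=166607268391053/8796093022208
(4,0): OLD=588992505033/2147483648 → NEW=255, ERR=41384174793/2147483648
(4,1): OLD=10218752413365/34359738368 → NEW=255, ERR=1457019129525/34359738368
(4,2): OLD=114359427969935/1099511627776 → NEW=0, ERR=114359427969935/1099511627776
(4,3): OLD=4259917915732075/17592186044416 → NEW=255, ERR=-226089525594005/17592186044416
(4,4): OLD=34518008161950491/281474976710656 → NEW=0, ERR=34518008161950491/281474976710656
(4,5): OLD=1049693836928670685/4503599627370496 → NEW=255, ERR=-98724068050805795/4503599627370496
(5,0): OLD=41766651833071/549755813888 → NEW=0, ERR=41766651833071/549755813888
Target (5,0): original=62, with diffused error = 41766651833071/549755813888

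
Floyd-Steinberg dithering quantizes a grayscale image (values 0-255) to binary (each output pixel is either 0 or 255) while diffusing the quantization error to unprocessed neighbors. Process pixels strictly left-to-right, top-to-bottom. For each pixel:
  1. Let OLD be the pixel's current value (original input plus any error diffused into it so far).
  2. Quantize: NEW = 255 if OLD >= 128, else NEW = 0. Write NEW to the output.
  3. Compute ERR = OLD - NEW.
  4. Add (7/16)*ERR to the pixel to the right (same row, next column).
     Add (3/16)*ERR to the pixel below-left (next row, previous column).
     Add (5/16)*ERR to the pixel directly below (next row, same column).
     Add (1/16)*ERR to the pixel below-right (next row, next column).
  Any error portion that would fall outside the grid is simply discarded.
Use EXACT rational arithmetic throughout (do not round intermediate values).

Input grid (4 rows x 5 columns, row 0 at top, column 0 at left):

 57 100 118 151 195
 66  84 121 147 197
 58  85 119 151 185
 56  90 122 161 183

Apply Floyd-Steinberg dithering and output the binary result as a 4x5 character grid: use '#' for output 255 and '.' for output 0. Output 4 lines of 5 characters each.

(0,0): OLD=57 → NEW=0, ERR=57
(0,1): OLD=1999/16 → NEW=0, ERR=1999/16
(0,2): OLD=44201/256 → NEW=255, ERR=-21079/256
(0,3): OLD=470943/4096 → NEW=0, ERR=470943/4096
(0,4): OLD=16076121/65536 → NEW=255, ERR=-635559/65536
(1,0): OLD=27453/256 → NEW=0, ERR=27453/256
(1,1): OLD=323755/2048 → NEW=255, ERR=-198485/2048
(1,2): OLD=5389319/65536 → NEW=0, ERR=5389319/65536
(1,3): OLD=55559611/262144 → NEW=255, ERR=-11287109/262144
(1,4): OLD=764697297/4194304 → NEW=255, ERR=-304850223/4194304
(2,0): OLD=2403209/32768 → NEW=0, ERR=2403209/32768
(2,1): OLD=114212211/1048576 → NEW=0, ERR=114212211/1048576
(2,2): OLD=2990050073/16777216 → NEW=255, ERR=-1288140007/16777216
(2,3): OLD=25626361915/268435456 → NEW=0, ERR=25626361915/268435456
(2,4): OLD=864843412189/4294967296 → NEW=255, ERR=-230373248291/4294967296
(3,0): OLD=1666674169/16777216 → NEW=0, ERR=1666674169/16777216
(3,1): OLD=21164455045/134217728 → NEW=255, ERR=-13061065595/134217728
(3,2): OLD=344197302983/4294967296 → NEW=0, ERR=344197302983/4294967296
(3,3): OLD=1812805280239/8589934592 → NEW=255, ERR=-377628040721/8589934592
(3,4): OLD=21024243298699/137438953472 → NEW=255, ERR=-14022689836661/137438953472
Row 0: ..#.#
Row 1: .#.##
Row 2: ..#.#
Row 3: .#.##

Answer: ..#.#
.#.##
..#.#
.#.##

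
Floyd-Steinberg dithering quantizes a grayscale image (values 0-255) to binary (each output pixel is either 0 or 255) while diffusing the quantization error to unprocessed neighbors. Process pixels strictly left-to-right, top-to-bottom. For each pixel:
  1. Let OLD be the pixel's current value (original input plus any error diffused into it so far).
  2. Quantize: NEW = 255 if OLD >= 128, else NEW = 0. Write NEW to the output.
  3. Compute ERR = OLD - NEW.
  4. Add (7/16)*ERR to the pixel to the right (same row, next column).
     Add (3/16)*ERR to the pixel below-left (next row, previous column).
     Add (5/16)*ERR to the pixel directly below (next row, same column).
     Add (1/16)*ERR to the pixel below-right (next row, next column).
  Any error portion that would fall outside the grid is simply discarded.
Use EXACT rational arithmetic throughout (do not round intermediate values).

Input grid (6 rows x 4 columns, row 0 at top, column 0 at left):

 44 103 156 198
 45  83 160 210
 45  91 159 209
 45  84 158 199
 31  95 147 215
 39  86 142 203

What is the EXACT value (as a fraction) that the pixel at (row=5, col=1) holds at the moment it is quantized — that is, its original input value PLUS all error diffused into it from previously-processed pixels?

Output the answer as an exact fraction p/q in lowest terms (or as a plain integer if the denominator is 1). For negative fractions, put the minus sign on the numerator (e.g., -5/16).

Answer: 619542507546117/4398046511104

Derivation:
(0,0): OLD=44 → NEW=0, ERR=44
(0,1): OLD=489/4 → NEW=0, ERR=489/4
(0,2): OLD=13407/64 → NEW=255, ERR=-2913/64
(0,3): OLD=182361/1024 → NEW=255, ERR=-78759/1024
(1,0): OLD=5227/64 → NEW=0, ERR=5227/64
(1,1): OLD=77389/512 → NEW=255, ERR=-53171/512
(1,2): OLD=1532913/16384 → NEW=0, ERR=1532913/16384
(1,3): OLD=58734183/262144 → NEW=255, ERR=-8112537/262144
(2,0): OLD=418207/8192 → NEW=0, ERR=418207/8192
(2,1): OLD=27139493/262144 → NEW=0, ERR=27139493/262144
(2,2): OLD=115992833/524288 → NEW=255, ERR=-17700607/524288
(2,3): OLD=1597242669/8388608 → NEW=255, ERR=-541852371/8388608
(3,0): OLD=337075279/4194304 → NEW=0, ERR=337075279/4194304
(3,1): OLD=9957138385/67108864 → NEW=255, ERR=-7155621935/67108864
(3,2): OLD=102176719471/1073741824 → NEW=0, ERR=102176719471/1073741824
(3,3): OLD=3750994643337/17179869184 → NEW=255, ERR=-629871998583/17179869184
(4,0): OLD=38785153059/1073741824 → NEW=0, ERR=38785153059/1073741824
(4,1): OLD=861977659465/8589934592 → NEW=0, ERR=861977659465/8589934592
(4,2): OLD=56927421899849/274877906944 → NEW=255, ERR=-13166444370871/274877906944
(4,3): OLD=829182369589199/4398046511104 → NEW=255, ERR=-292319490742321/4398046511104
(5,0): OLD=9497458286163/137438953472 → NEW=0, ERR=9497458286163/137438953472
(5,1): OLD=619542507546117/4398046511104 → NEW=255, ERR=-501959352785403/4398046511104
Target (5,1): original=86, with diffused error = 619542507546117/4398046511104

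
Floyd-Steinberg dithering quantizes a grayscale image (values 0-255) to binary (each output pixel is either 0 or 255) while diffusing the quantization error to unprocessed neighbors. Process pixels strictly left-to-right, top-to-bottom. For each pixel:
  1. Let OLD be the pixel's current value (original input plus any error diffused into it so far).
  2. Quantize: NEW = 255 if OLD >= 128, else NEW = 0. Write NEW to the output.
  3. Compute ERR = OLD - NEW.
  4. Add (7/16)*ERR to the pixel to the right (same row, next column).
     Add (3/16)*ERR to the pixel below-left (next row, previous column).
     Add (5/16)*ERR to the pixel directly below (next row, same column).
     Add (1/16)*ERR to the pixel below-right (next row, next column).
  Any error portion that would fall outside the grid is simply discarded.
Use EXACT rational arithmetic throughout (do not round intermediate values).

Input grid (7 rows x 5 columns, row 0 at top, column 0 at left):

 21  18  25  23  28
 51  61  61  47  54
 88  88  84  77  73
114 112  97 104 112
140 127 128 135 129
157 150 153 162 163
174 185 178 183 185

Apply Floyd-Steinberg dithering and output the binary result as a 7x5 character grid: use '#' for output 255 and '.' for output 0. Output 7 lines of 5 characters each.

Answer: .....
.....
.##.#
#..#.
.#.#.
#.###
##.#.

Derivation:
(0,0): OLD=21 → NEW=0, ERR=21
(0,1): OLD=435/16 → NEW=0, ERR=435/16
(0,2): OLD=9445/256 → NEW=0, ERR=9445/256
(0,3): OLD=160323/4096 → NEW=0, ERR=160323/4096
(0,4): OLD=2957269/65536 → NEW=0, ERR=2957269/65536
(1,0): OLD=16041/256 → NEW=0, ERR=16041/256
(1,1): OLD=215327/2048 → NEW=0, ERR=215327/2048
(1,2): OLD=8360203/65536 → NEW=0, ERR=8360203/65536
(1,3): OLD=32980015/262144 → NEW=0, ERR=32980015/262144
(1,4): OLD=526758573/4194304 → NEW=0, ERR=526758573/4194304
(2,0): OLD=4171205/32768 → NEW=0, ERR=4171205/32768
(2,1): OLD=214310983/1048576 → NEW=255, ERR=-53075897/1048576
(2,2): OLD=2212578709/16777216 → NEW=255, ERR=-2065611371/16777216
(2,3): OLD=25225170159/268435456 → NEW=0, ERR=25225170159/268435456
(2,4): OLD=692443082441/4294967296 → NEW=255, ERR=-402773578039/4294967296
(3,0): OLD=2420767733/16777216 → NEW=255, ERR=-1857422347/16777216
(3,1): OLD=4377782865/134217728 → NEW=0, ERR=4377782865/134217728
(3,2): OLD=374739958987/4294967296 → NEW=0, ERR=374739958987/4294967296
(3,3): OLD=1256362707635/8589934592 → NEW=255, ERR=-934070613325/8589934592
(3,4): OLD=5634138160287/137438953472 → NEW=0, ERR=5634138160287/137438953472
(4,0): OLD=239484165435/2147483648 → NEW=0, ERR=239484165435/2147483648
(4,1): OLD=13429316876091/68719476736 → NEW=255, ERR=-4094149691589/68719476736
(4,2): OLD=121881367340245/1099511627776 → NEW=0, ERR=121881367340245/1099511627776
(4,3): OLD=2861462240197435/17592186044416 → NEW=255, ERR=-1624545201128645/17592186044416
(4,4): OLD=26631327394268189/281474976710656 → NEW=0, ERR=26631327394268189/281474976710656
(5,0): OLD=198658342955665/1099511627776 → NEW=255, ERR=-81717122127215/1099511627776
(5,1): OLD=1113768035584115/8796093022208 → NEW=0, ERR=1113768035584115/8796093022208
(5,2): OLD=62487195397694859/281474976710656 → NEW=255, ERR=-9288923663522421/281474976710656
(5,3): OLD=161423167530244773/1125899906842624 → NEW=255, ERR=-125681308714624347/1125899906842624
(5,4): OLD=2485233451056323463/18014398509481984 → NEW=255, ERR=-2108438168861582457/18014398509481984
(6,0): OLD=24560942195490817/140737488355328 → NEW=255, ERR=-11327117335117823/140737488355328
(6,1): OLD=804002819810216335/4503599627370496 → NEW=255, ERR=-344415085169260145/4503599627370496
(6,2): OLD=8734305779128132629/72057594037927936 → NEW=0, ERR=8734305779128132629/72057594037927936
(6,3): OLD=204227534524069404711/1152921504606846976 → NEW=255, ERR=-89767449150676574169/1152921504606846976
(6,4): OLD=1980877635422049312209/18446744073709551616 → NEW=0, ERR=1980877635422049312209/18446744073709551616
Row 0: .....
Row 1: .....
Row 2: .##.#
Row 3: #..#.
Row 4: .#.#.
Row 5: #.###
Row 6: ##.#.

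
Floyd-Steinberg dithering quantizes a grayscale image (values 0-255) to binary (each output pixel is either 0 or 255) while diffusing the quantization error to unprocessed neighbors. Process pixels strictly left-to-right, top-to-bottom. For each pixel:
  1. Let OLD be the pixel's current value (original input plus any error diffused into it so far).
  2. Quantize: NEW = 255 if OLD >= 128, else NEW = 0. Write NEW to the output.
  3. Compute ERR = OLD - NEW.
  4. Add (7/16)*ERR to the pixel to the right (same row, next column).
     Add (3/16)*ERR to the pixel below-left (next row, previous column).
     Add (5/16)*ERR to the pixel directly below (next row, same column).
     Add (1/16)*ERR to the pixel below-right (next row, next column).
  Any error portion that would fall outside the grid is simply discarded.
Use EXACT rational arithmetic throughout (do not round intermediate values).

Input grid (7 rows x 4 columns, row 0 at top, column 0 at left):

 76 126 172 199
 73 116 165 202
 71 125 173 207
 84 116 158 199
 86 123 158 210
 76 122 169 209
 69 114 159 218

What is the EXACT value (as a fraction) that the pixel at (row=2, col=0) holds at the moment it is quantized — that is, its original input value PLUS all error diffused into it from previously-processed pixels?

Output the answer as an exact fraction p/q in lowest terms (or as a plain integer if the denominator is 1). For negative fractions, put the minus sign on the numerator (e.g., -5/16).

(0,0): OLD=76 → NEW=0, ERR=76
(0,1): OLD=637/4 → NEW=255, ERR=-383/4
(0,2): OLD=8327/64 → NEW=255, ERR=-7993/64
(0,3): OLD=147825/1024 → NEW=255, ERR=-113295/1024
(1,0): OLD=5043/64 → NEW=0, ERR=5043/64
(1,1): OLD=52165/512 → NEW=0, ERR=52165/512
(1,2): OLD=2356297/16384 → NEW=255, ERR=-1821623/16384
(1,3): OLD=29091919/262144 → NEW=0, ERR=29091919/262144
(2,0): OLD=939847/8192 → NEW=0, ERR=939847/8192
Target (2,0): original=71, with diffused error = 939847/8192

Answer: 939847/8192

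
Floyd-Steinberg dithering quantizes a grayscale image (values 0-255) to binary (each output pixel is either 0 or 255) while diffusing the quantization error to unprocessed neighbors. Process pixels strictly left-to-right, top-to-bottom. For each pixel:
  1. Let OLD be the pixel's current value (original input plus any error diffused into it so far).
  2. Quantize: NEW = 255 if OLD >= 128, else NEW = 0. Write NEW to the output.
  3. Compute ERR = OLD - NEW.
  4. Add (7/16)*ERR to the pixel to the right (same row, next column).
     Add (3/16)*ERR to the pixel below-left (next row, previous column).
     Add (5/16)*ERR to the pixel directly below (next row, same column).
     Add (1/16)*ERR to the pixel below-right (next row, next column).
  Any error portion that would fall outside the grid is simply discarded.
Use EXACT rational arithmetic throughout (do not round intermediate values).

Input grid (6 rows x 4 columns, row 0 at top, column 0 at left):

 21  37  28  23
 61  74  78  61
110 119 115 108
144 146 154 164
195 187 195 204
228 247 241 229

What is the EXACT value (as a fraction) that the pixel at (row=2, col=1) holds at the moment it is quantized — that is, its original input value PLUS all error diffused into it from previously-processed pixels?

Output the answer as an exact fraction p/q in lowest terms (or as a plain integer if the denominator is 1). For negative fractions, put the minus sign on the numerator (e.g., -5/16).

Answer: 150257591/1048576

Derivation:
(0,0): OLD=21 → NEW=0, ERR=21
(0,1): OLD=739/16 → NEW=0, ERR=739/16
(0,2): OLD=12341/256 → NEW=0, ERR=12341/256
(0,3): OLD=180595/4096 → NEW=0, ERR=180595/4096
(1,0): OLD=19513/256 → NEW=0, ERR=19513/256
(1,1): OLD=270607/2048 → NEW=255, ERR=-251633/2048
(1,2): OLD=3307195/65536 → NEW=0, ERR=3307195/65536
(1,3): OLD=104720397/1048576 → NEW=0, ERR=104720397/1048576
(2,0): OLD=3630101/32768 → NEW=0, ERR=3630101/32768
(2,1): OLD=150257591/1048576 → NEW=255, ERR=-117129289/1048576
Target (2,1): original=119, with diffused error = 150257591/1048576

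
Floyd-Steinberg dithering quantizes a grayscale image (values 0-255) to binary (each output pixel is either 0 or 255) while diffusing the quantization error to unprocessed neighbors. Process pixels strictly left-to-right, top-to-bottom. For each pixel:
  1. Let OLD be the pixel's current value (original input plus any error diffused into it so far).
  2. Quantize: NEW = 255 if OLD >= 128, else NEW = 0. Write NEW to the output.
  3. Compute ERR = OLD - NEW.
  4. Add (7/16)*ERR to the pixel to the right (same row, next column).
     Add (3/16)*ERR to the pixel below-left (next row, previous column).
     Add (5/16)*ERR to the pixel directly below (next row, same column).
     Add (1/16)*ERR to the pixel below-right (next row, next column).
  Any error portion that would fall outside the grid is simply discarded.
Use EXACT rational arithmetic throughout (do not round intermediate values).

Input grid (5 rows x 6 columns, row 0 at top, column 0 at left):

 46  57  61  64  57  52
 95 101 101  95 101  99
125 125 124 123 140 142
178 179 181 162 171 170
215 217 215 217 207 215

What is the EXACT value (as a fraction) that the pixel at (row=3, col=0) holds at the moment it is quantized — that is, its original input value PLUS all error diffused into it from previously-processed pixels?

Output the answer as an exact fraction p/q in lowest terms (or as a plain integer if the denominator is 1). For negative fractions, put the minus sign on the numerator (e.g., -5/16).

Answer: 1301993103/8388608

Derivation:
(0,0): OLD=46 → NEW=0, ERR=46
(0,1): OLD=617/8 → NEW=0, ERR=617/8
(0,2): OLD=12127/128 → NEW=0, ERR=12127/128
(0,3): OLD=215961/2048 → NEW=0, ERR=215961/2048
(0,4): OLD=3379503/32768 → NEW=0, ERR=3379503/32768
(0,5): OLD=50919497/524288 → NEW=0, ERR=50919497/524288
(1,0): OLD=15851/128 → NEW=0, ERR=15851/128
(1,1): OLD=204717/1024 → NEW=255, ERR=-56403/1024
(1,2): OLD=4295921/32768 → NEW=255, ERR=-4059919/32768
(1,3): OLD=12976957/131072 → NEW=0, ERR=12976957/131072
(1,4): OLD=1689008951/8388608 → NEW=255, ERR=-450086089/8388608
(1,5): OLD=15075664977/134217728 → NEW=0, ERR=15075664977/134217728
(2,0): OLD=2512831/16384 → NEW=255, ERR=-1665089/16384
(2,1): OLD=25078373/524288 → NEW=0, ERR=25078373/524288
(2,2): OLD=1017787631/8388608 → NEW=0, ERR=1017787631/8388608
(2,3): OLD=12698161335/67108864 → NEW=255, ERR=-4414598985/67108864
(2,4): OLD=261351836709/2147483648 → NEW=0, ERR=261351836709/2147483648
(2,5): OLD=7799376864595/34359738368 → NEW=255, ERR=-962356419245/34359738368
(3,0): OLD=1301993103/8388608 → NEW=255, ERR=-837101937/8388608
Target (3,0): original=178, with diffused error = 1301993103/8388608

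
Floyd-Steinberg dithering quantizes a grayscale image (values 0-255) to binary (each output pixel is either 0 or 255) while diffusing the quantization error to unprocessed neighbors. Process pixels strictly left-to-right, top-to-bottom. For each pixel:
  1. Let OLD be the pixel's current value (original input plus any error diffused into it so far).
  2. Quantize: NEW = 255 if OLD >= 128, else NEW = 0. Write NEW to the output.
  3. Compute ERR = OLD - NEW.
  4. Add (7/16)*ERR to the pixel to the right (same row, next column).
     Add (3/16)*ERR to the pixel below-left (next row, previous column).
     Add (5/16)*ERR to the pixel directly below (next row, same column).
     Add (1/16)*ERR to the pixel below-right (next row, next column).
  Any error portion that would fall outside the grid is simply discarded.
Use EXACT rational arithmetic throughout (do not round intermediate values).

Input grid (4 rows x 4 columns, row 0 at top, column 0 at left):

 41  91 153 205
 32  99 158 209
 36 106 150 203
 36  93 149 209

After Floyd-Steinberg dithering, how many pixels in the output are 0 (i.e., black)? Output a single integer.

Answer: 8

Derivation:
(0,0): OLD=41 → NEW=0, ERR=41
(0,1): OLD=1743/16 → NEW=0, ERR=1743/16
(0,2): OLD=51369/256 → NEW=255, ERR=-13911/256
(0,3): OLD=742303/4096 → NEW=255, ERR=-302177/4096
(1,0): OLD=16701/256 → NEW=0, ERR=16701/256
(1,1): OLD=315307/2048 → NEW=255, ERR=-206933/2048
(1,2): OLD=5884423/65536 → NEW=0, ERR=5884423/65536
(1,3): OLD=232607969/1048576 → NEW=255, ERR=-34778911/1048576
(2,0): OLD=1226889/32768 → NEW=0, ERR=1226889/32768
(2,1): OLD=117144947/1048576 → NEW=0, ERR=117144947/1048576
(2,2): OLD=449633055/2097152 → NEW=255, ERR=-85140705/2097152
(2,3): OLD=6056077187/33554432 → NEW=255, ERR=-2500302973/33554432
(3,0): OLD=1151716857/16777216 → NEW=0, ERR=1151716857/16777216
(3,1): OLD=40982901415/268435456 → NEW=255, ERR=-27468139865/268435456
(3,2): OLD=363164931929/4294967296 → NEW=0, ERR=363164931929/4294967296
(3,3): OLD=15129963094767/68719476736 → NEW=255, ERR=-2393503472913/68719476736
Output grid:
  Row 0: ..##  (2 black, running=2)
  Row 1: .#.#  (2 black, running=4)
  Row 2: ..##  (2 black, running=6)
  Row 3: .#.#  (2 black, running=8)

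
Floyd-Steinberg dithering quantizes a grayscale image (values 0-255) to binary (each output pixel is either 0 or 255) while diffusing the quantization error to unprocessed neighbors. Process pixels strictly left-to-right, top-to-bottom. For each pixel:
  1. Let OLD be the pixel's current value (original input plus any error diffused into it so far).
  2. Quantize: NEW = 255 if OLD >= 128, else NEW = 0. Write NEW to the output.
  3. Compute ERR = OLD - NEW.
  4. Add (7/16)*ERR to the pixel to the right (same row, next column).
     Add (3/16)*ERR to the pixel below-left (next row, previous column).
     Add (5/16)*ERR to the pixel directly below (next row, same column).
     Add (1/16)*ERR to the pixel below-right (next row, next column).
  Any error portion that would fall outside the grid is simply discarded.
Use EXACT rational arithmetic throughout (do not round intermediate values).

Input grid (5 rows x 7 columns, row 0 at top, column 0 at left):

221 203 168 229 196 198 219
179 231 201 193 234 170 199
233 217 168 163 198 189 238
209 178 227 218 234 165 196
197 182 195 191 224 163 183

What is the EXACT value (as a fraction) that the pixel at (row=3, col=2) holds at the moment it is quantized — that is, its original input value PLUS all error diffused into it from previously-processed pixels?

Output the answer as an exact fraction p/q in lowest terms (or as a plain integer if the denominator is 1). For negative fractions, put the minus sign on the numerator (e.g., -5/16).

(0,0): OLD=221 → NEW=255, ERR=-34
(0,1): OLD=1505/8 → NEW=255, ERR=-535/8
(0,2): OLD=17759/128 → NEW=255, ERR=-14881/128
(0,3): OLD=364825/2048 → NEW=255, ERR=-157415/2048
(0,4): OLD=5320623/32768 → NEW=255, ERR=-3035217/32768
(0,5): OLD=82562505/524288 → NEW=255, ERR=-51130935/524288
(0,6): OLD=1479188607/8388608 → NEW=255, ERR=-659906433/8388608
(1,0): OLD=19947/128 → NEW=255, ERR=-12693/128
(1,1): OLD=146221/1024 → NEW=255, ERR=-114899/1024
(1,2): OLD=3178097/32768 → NEW=0, ERR=3178097/32768
(1,3): OLD=24481469/131072 → NEW=255, ERR=-8941891/131072
(1,4): OLD=1276052919/8388608 → NEW=255, ERR=-863042121/8388608
(1,5): OLD=4964254631/67108864 → NEW=0, ERR=4964254631/67108864
(1,6): OLD=215483388393/1073741824 → NEW=255, ERR=-58320776727/1073741824
(2,0): OLD=2965055/16384 → NEW=255, ERR=-1212865/16384
(2,1): OLD=84691429/524288 → NEW=255, ERR=-49002011/524288
(2,2): OLD=1154388847/8388608 → NEW=255, ERR=-984706193/8388608
(2,3): OLD=5173803831/67108864 → NEW=0, ERR=5173803831/67108864
(2,4): OLD=112305169415/536870912 → NEW=255, ERR=-24596913145/536870912
(2,5): OLD=3014347140557/17179869184 → NEW=255, ERR=-1366519501363/17179869184
(2,6): OLD=52460492390507/274877906944 → NEW=255, ERR=-17633373880213/274877906944
(3,0): OLD=1412154639/8388608 → NEW=255, ERR=-726940401/8388608
(3,1): OLD=5653453219/67108864 → NEW=0, ERR=5653453219/67108864
(3,2): OLD=126587236473/536870912 → NEW=255, ERR=-10314846087/536870912
Target (3,2): original=227, with diffused error = 126587236473/536870912

Answer: 126587236473/536870912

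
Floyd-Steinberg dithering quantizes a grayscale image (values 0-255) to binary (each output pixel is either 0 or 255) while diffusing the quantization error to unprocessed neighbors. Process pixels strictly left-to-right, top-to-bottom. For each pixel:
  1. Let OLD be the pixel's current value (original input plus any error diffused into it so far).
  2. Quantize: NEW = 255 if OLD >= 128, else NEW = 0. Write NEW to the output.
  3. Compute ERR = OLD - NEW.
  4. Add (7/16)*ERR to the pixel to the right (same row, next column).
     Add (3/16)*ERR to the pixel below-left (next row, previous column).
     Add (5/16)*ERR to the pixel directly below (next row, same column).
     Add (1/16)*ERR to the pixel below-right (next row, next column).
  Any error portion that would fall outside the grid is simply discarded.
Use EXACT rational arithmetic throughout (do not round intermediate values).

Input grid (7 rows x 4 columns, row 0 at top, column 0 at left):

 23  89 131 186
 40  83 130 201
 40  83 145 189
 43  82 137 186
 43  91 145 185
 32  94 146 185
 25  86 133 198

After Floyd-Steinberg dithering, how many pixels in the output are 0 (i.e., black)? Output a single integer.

(0,0): OLD=23 → NEW=0, ERR=23
(0,1): OLD=1585/16 → NEW=0, ERR=1585/16
(0,2): OLD=44631/256 → NEW=255, ERR=-20649/256
(0,3): OLD=617313/4096 → NEW=255, ERR=-427167/4096
(1,0): OLD=16835/256 → NEW=0, ERR=16835/256
(1,1): OLD=264277/2048 → NEW=255, ERR=-257963/2048
(1,2): OLD=2380537/65536 → NEW=0, ERR=2380537/65536
(1,3): OLD=187968031/1048576 → NEW=255, ERR=-79418849/1048576
(2,0): OLD=1210231/32768 → NEW=0, ERR=1210231/32768
(2,1): OLD=74152333/1048576 → NEW=0, ERR=74152333/1048576
(2,2): OLD=346484001/2097152 → NEW=255, ERR=-188289759/2097152
(2,3): OLD=4305748029/33554432 → NEW=255, ERR=-4250632131/33554432
(3,0): OLD=1137514247/16777216 → NEW=0, ERR=1137514247/16777216
(3,1): OLD=32007177817/268435456 → NEW=0, ERR=32007177817/268435456
(3,2): OLD=608923144615/4294967296 → NEW=255, ERR=-486293515865/4294967296
(3,3): OLD=6271746071569/68719476736 → NEW=0, ERR=6271746071569/68719476736
(4,0): OLD=371706266939/4294967296 → NEW=0, ERR=371706266939/4294967296
(4,1): OLD=5124156788273/34359738368 → NEW=255, ERR=-3637576495567/34359738368
(4,2): OLD=96608709556241/1099511627776 → NEW=0, ERR=96608709556241/1099511627776
(4,3): OLD=4308063930774727/17592186044416 → NEW=255, ERR=-177943510551353/17592186044416
(5,0): OLD=21547707235275/549755813888 → NEW=0, ERR=21547707235275/549755813888
(5,1): OLD=1758304083183341/17592186044416 → NEW=0, ERR=1758304083183341/17592186044416
(5,2): OLD=1835496945286065/8796093022208 → NEW=255, ERR=-407506775376975/8796093022208
(5,3): OLD=47023797636336801/281474976710656 → NEW=255, ERR=-24752321424880479/281474976710656
(6,0): OLD=15759419824960423/281474976710656 → NEW=0, ERR=15759419824960423/281474976710656
(6,1): OLD=610201609051524097/4503599627370496 → NEW=255, ERR=-538216295927952383/4503599627370496
(6,2): OLD=4034943007484365111/72057594037927936 → NEW=0, ERR=4034943007484365111/72057594037927936
(6,3): OLD=221501792036811064705/1152921504606846976 → NEW=255, ERR=-72493191637934914175/1152921504606846976
Output grid:
  Row 0: ..##  (2 black, running=2)
  Row 1: .#.#  (2 black, running=4)
  Row 2: ..##  (2 black, running=6)
  Row 3: ..#.  (3 black, running=9)
  Row 4: .#.#  (2 black, running=11)
  Row 5: ..##  (2 black, running=13)
  Row 6: .#.#  (2 black, running=15)

Answer: 15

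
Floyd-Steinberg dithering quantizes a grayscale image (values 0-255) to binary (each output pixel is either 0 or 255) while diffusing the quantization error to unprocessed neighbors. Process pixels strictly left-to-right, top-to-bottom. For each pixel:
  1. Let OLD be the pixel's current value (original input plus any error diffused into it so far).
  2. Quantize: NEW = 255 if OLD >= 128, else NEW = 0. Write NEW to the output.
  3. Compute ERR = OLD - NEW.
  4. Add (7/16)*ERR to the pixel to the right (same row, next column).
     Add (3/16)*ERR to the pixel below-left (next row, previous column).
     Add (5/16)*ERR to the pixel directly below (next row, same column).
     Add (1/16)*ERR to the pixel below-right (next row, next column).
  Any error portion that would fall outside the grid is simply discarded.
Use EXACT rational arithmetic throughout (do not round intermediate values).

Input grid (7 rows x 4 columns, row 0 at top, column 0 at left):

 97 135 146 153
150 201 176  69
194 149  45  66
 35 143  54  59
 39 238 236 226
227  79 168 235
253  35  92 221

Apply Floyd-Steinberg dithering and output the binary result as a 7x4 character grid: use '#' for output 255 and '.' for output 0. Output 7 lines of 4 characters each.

(0,0): OLD=97 → NEW=0, ERR=97
(0,1): OLD=2839/16 → NEW=255, ERR=-1241/16
(0,2): OLD=28689/256 → NEW=0, ERR=28689/256
(0,3): OLD=827511/4096 → NEW=255, ERR=-216969/4096
(1,0): OLD=42437/256 → NEW=255, ERR=-22843/256
(1,1): OLD=337507/2048 → NEW=255, ERR=-184733/2048
(1,2): OLD=10274591/65536 → NEW=255, ERR=-6437089/65536
(1,3): OLD=17278985/1048576 → NEW=0, ERR=17278985/1048576
(2,0): OLD=4889073/32768 → NEW=255, ERR=-3466767/32768
(2,1): OLD=52986731/1048576 → NEW=0, ERR=52986731/1048576
(2,2): OLD=71021047/2097152 → NEW=0, ERR=71021047/2097152
(2,3): OLD=2678542843/33554432 → NEW=0, ERR=2678542843/33554432
(3,0): OLD=191480033/16777216 → NEW=0, ERR=191480033/16777216
(3,1): OLD=43895089343/268435456 → NEW=255, ERR=-24555951937/268435456
(3,2): OLD=183339671873/4294967296 → NEW=0, ERR=183339671873/4294967296
(3,3): OLD=7197545354311/68719476736 → NEW=0, ERR=7197545354311/68719476736
(4,0): OLD=109154271373/4294967296 → NEW=0, ERR=109154271373/4294967296
(4,1): OLD=7876938555943/34359738368 → NEW=255, ERR=-884794727897/34359738368
(4,2): OLD=277071104081479/1099511627776 → NEW=255, ERR=-3304361001401/1099511627776
(4,3): OLD=4575442103372577/17592186044416 → NEW=255, ERR=89434662046497/17592186044416
(5,0): OLD=126506356423805/549755813888 → NEW=255, ERR=-13681376117635/549755813888
(5,1): OLD=1074706685865739/17592186044416 → NEW=0, ERR=1074706685865739/17592186044416
(5,2): OLD=1698802596681079/8796093022208 → NEW=255, ERR=-544201123981961/8796093022208
(5,3): OLD=58922107325466775/281474976710656 → NEW=255, ERR=-12854011735750505/281474976710656
(6,0): OLD=72248268986571585/281474976710656 → NEW=255, ERR=472149925354305/281474976710656
(6,1): OLD=187659398830209239/4503599627370496 → NEW=0, ERR=187659398830209239/4503599627370496
(6,2): OLD=6207891914172619569/72057594037927936 → NEW=0, ERR=6207891914172619569/72057594037927936
(6,3): OLD=277339665287900647767/1152921504606846976 → NEW=255, ERR=-16655318386845331113/1152921504606846976
Row 0: .#.#
Row 1: ###.
Row 2: #...
Row 3: .#..
Row 4: .###
Row 5: #.##
Row 6: #..#

Answer: .#.#
###.
#...
.#..
.###
#.##
#..#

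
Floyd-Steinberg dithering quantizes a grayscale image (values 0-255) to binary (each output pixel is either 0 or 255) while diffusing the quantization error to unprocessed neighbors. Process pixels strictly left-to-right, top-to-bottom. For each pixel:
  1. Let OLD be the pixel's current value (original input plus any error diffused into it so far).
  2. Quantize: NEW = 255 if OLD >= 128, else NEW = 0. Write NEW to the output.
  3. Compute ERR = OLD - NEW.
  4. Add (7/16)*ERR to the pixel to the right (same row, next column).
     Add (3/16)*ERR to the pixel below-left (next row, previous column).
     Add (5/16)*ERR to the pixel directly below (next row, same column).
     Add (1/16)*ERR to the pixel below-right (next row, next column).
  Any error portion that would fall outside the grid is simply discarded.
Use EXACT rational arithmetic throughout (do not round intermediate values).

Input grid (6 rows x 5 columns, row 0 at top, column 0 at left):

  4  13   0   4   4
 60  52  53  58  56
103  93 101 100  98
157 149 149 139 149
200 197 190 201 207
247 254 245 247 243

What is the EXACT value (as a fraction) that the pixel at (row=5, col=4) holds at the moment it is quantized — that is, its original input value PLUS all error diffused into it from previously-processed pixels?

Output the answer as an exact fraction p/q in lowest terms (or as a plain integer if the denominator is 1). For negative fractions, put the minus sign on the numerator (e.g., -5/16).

Answer: 709096775411281343/4503599627370496

Derivation:
(0,0): OLD=4 → NEW=0, ERR=4
(0,1): OLD=59/4 → NEW=0, ERR=59/4
(0,2): OLD=413/64 → NEW=0, ERR=413/64
(0,3): OLD=6987/1024 → NEW=0, ERR=6987/1024
(0,4): OLD=114445/16384 → NEW=0, ERR=114445/16384
(1,0): OLD=4097/64 → NEW=0, ERR=4097/64
(1,1): OLD=44071/512 → NEW=0, ERR=44071/512
(1,2): OLD=1554451/16384 → NEW=0, ERR=1554451/16384
(1,3): OLD=6773383/65536 → NEW=0, ERR=6773383/65536
(1,4): OLD=108870005/1048576 → NEW=0, ERR=108870005/1048576
(2,0): OLD=1139869/8192 → NEW=255, ERR=-949091/8192
(2,1): OLD=23855663/262144 → NEW=0, ERR=23855663/262144
(2,2): OLD=818815373/4194304 → NEW=255, ERR=-250732147/4194304
(2,3): OLD=8827623447/67108864 → NEW=255, ERR=-8285136873/67108864
(2,4): OLD=89005086433/1073741824 → NEW=0, ERR=89005086433/1073741824
(3,0): OLD=578218157/4194304 → NEW=255, ERR=-491329363/4194304
(3,1): OLD=3615118601/33554432 → NEW=0, ERR=3615118601/33554432
(3,2): OLD=171792259539/1073741824 → NEW=255, ERR=-102011905581/1073741824
(3,3): OLD=151741919667/2147483648 → NEW=0, ERR=151741919667/2147483648
(3,4): OLD=6806720938895/34359738368 → NEW=255, ERR=-1955012344945/34359738368
(4,0): OLD=98566363683/536870912 → NEW=255, ERR=-38335718877/536870912
(4,1): OLD=2994337107459/17179869184 → NEW=255, ERR=-1386529534461/17179869184
(4,2): OLD=39852889927373/274877906944 → NEW=255, ERR=-30240976343347/274877906944
(4,3): OLD=696399998807939/4398046511104 → NEW=255, ERR=-425101861523581/4398046511104
(4,4): OLD=10650176564824597/70368744177664 → NEW=255, ERR=-7293853200479723/70368744177664
(5,0): OLD=57601539391465/274877906944 → NEW=255, ERR=-12492326879255/274877906944
(5,1): OLD=404192172906843/2199023255552 → NEW=255, ERR=-156558757258917/2199023255552
(5,2): OLD=10998984469042323/70368744177664 → NEW=255, ERR=-6945045296261997/70368744177664
(5,3): OLD=41462640362267917/281474976710656 → NEW=255, ERR=-30313478698949363/281474976710656
(5,4): OLD=709096775411281343/4503599627370496 → NEW=255, ERR=-439321129568195137/4503599627370496
Target (5,4): original=243, with diffused error = 709096775411281343/4503599627370496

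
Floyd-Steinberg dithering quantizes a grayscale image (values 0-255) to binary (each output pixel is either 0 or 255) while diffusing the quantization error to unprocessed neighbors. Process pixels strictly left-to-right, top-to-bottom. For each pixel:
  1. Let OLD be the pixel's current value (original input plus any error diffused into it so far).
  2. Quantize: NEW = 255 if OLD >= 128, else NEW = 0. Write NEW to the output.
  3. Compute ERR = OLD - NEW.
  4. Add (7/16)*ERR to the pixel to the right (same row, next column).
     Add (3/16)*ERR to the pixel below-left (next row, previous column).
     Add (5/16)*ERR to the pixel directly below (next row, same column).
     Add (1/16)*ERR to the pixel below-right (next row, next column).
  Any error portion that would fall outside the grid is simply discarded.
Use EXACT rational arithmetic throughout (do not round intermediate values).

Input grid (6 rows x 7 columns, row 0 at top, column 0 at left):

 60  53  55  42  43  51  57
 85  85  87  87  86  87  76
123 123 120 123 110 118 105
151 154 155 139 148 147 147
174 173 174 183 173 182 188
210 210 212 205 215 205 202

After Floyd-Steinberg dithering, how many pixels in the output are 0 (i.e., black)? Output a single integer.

Answer: 20

Derivation:
(0,0): OLD=60 → NEW=0, ERR=60
(0,1): OLD=317/4 → NEW=0, ERR=317/4
(0,2): OLD=5739/64 → NEW=0, ERR=5739/64
(0,3): OLD=83181/1024 → NEW=0, ERR=83181/1024
(0,4): OLD=1286779/16384 → NEW=0, ERR=1286779/16384
(0,5): OLD=22376797/262144 → NEW=0, ERR=22376797/262144
(0,6): OLD=395712907/4194304 → NEW=0, ERR=395712907/4194304
(1,0): OLD=7591/64 → NEW=0, ERR=7591/64
(1,1): OLD=93297/512 → NEW=255, ERR=-37263/512
(1,2): OLD=1693541/16384 → NEW=0, ERR=1693541/16384
(1,3): OLD=11661329/65536 → NEW=255, ERR=-5050351/65536
(1,4): OLD=410667363/4194304 → NEW=0, ERR=410667363/4194304
(1,5): OLD=6009920307/33554432 → NEW=255, ERR=-2546459853/33554432
(1,6): OLD=41669716637/536870912 → NEW=0, ERR=41669716637/536870912
(2,0): OLD=1199467/8192 → NEW=255, ERR=-889493/8192
(2,1): OLD=20852649/262144 → NEW=0, ERR=20852649/262144
(2,2): OLD=705085435/4194304 → NEW=255, ERR=-364462085/4194304
(2,3): OLD=2876295971/33554432 → NEW=0, ERR=2876295971/33554432
(2,4): OLD=42695703683/268435456 → NEW=255, ERR=-25755337597/268435456
(2,5): OLD=626895339633/8589934592 → NEW=0, ERR=626895339633/8589934592
(2,6): OLD=21501041100583/137438953472 → NEW=255, ERR=-13545892034777/137438953472
(3,0): OLD=553578971/4194304 → NEW=255, ERR=-515968549/4194304
(3,1): OLD=3421195231/33554432 → NEW=0, ERR=3421195231/33554432
(3,2): OLD=51941450781/268435456 → NEW=255, ERR=-16509590499/268435456
(3,3): OLD=123973393315/1073741824 → NEW=0, ERR=123973393315/1073741824
(3,4): OLD=25779638911451/137438953472 → NEW=255, ERR=-9267294223909/137438953472
(3,5): OLD=127356288607713/1099511627776 → NEW=0, ERR=127356288607713/1099511627776
(3,6): OLD=3015952290865087/17592186044416 → NEW=255, ERR=-1470055150460993/17592186044416
(4,0): OLD=83040382421/536870912 → NEW=255, ERR=-53861700139/536870912
(4,1): OLD=1217620884657/8589934592 → NEW=255, ERR=-972812436303/8589934592
(4,2): OLD=18314343788863/137438953472 → NEW=255, ERR=-16732589346497/137438953472
(4,3): OLD=164190654527461/1099511627776 → NEW=255, ERR=-116184810555419/1099511627776
(4,4): OLD=1184240181708687/8796093022208 → NEW=255, ERR=-1058763538954353/8796093022208
(4,5): OLD=40997880192552159/281474976710656 → NEW=255, ERR=-30778238868665121/281474976710656
(4,6): OLD=546227855711692489/4503599627370496 → NEW=0, ERR=546227855711692489/4503599627370496
(5,0): OLD=21634806909091/137438953472 → NEW=255, ERR=-13412126226269/137438953472
(5,1): OLD=113049320951361/1099511627776 → NEW=0, ERR=113049320951361/1099511627776
(5,2): OLD=1689255345351399/8796093022208 → NEW=255, ERR=-553748375311641/8796093022208
(5,3): OLD=8040188864202563/70368744177664 → NEW=0, ERR=8040188864202563/70368744177664
(5,4): OLD=901919013741449297/4503599627370496 → NEW=255, ERR=-246498891238027183/4503599627370496
(5,5): OLD=5840326032403137825/36028797018963968 → NEW=255, ERR=-3347017207432674015/36028797018963968
(5,6): OLD=110925451166541390543/576460752303423488 → NEW=255, ERR=-36072040670831598897/576460752303423488
Output grid:
  Row 0: .......  (7 black, running=7)
  Row 1: .#.#.#.  (4 black, running=11)
  Row 2: #.#.#.#  (3 black, running=14)
  Row 3: #.#.#.#  (3 black, running=17)
  Row 4: ######.  (1 black, running=18)
  Row 5: #.#.###  (2 black, running=20)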